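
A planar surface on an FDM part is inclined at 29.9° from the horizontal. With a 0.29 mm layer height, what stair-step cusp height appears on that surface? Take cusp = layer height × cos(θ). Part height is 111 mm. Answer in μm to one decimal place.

251.4 μm

cos(29.9°) = 0.8669, so cusp = 0.29 × 0.8669 = 0.251401 mm → 251.4 μm.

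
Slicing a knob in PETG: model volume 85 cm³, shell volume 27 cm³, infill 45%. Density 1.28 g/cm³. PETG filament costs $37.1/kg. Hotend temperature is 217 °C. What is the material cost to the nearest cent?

Volume inside the shell = 85 − 27 = 58 cm³.
Infill volume: 0.45 × 58 → 26.1 cm³.
Total printed volume = 27 + 26.1, so 53.1 cm³.
Mass = 53.1 × 1.28 = 67.968 g.
At $37.1/kg: 67.968/1000 × 37.1 = $2.52.

$2.52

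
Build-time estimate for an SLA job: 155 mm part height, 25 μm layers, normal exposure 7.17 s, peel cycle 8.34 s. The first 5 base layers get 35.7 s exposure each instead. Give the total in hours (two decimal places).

Layers = ⌈155/0.025⌉ = 6200.
Bottom layers = 5 × (35.7 + 8.34) = 220.2 s.
Remaining layers = 6195 × (7.17 + 8.34), so 96084.45 s.
Total = 220.2 + 96084.45 = 96304.65 s = 26.75 hours.

26.75 hours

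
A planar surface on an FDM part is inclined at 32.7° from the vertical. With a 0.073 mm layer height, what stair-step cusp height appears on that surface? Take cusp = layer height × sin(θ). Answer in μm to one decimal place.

39.4 μm

h_c = t·sin θ = 0.073 × 0.5402 = 0.039435 mm (39.4 μm).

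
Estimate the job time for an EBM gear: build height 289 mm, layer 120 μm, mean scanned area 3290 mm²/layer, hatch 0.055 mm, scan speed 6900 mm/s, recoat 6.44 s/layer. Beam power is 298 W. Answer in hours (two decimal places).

Layer count = ceil(289 / 0.12) = 2409.
Per-layer scan distance = 3290 / 0.055, so 59818.2 mm.
Beam time per layer = 59818.2 / 6900, so 8.6693 s.
Time per layer: 8.6693 + 6.44 → 15.1093 s.
Total: 2409 × 15.1093 s = 36398.3037 s → 10.11 hours.

10.11 hours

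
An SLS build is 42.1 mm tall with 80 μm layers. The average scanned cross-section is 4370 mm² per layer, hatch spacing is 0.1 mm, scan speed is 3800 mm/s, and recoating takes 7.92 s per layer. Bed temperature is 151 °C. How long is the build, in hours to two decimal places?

Layer count = ceil(42.1 / 0.08) = 527.
Per-layer scan distance: 4370 / 0.1 → 43700 mm.
Per-layer scan time = 43700 / 3800, so 11.5 s.
Per-layer time: 11.5 + 7.92 → 19.42 s.
527 layers × 19.42 s/layer = 10234.34 s, i.e. 2.84 hours.

2.84 hours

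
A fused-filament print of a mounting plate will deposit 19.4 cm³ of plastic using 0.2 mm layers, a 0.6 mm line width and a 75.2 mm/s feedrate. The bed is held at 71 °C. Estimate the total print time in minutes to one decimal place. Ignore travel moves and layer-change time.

35.8 minutes

Line area: 0.2 × 0.6 → 0.12 mm².
Total extruded path = 19400/0.12 = 161666.7 mm.
Time extruding = 161666.7 / 75.2 = 2149.8 s.
That's 2149.8 s → 35.8 minutes.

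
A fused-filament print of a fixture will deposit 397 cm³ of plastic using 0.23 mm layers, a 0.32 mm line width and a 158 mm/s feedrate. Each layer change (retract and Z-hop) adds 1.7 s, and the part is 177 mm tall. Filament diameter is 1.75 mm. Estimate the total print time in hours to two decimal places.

Bead cross-section = 0.23 × 0.32 = 0.0736 mm².
Toolpath length = 397 cm³ / 0.0736 mm² = 397000 / 0.0736 = 5394021.7 mm.
Extrusion time = 5394021.7 / 158 = 34139.4 s.
Number of layers: 177 / 0.23 → 770 (rounded up).
Non-print overhead = 770 × 1.7, so 1309 s.
Total = 34139.4 + 1309 = 35448.4 s = 9.85 hours.

9.85 hours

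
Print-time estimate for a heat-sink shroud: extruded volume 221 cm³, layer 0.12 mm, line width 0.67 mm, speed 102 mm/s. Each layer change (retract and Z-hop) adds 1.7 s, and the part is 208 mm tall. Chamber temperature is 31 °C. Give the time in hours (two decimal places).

8.30 hours

Extrusion cross-section = 0.12 × 0.67 = 0.0804 mm².
Path length: 221000 mm³ / 0.0804 mm² → 2748756.2 mm.
Time extruding = 2748756.2 / 102, so 26948.6 s.
Number of layers: 208 / 0.12 → 1734 (rounded up).
Layer-change overhead = 1734 × 1.7, so 2947.8 s.
Total = 26948.6 + 2947.8 = 29896.4 s = 8.30 hours.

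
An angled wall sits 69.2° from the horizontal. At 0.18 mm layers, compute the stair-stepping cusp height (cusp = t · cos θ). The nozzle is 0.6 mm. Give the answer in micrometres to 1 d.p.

cos(69.2°) = 0.3551, so cusp = 0.18 × 0.3551 = 0.063918 mm → 63.9 μm.

63.9 μm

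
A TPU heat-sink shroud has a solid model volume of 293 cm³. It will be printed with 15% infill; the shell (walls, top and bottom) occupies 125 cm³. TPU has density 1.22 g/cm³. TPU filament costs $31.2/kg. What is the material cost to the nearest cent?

$5.72

Interior volume: 293 − 125 → 168 cm³.
Deposited infill = 0.15 × 168 = 25.2 cm³.
Total printed volume = 125 + 25.2, so 150.2 cm³.
Mass = 150.2 × 1.22 = 183.244 g.
Cost = 183.244 g / 1000 × $31.2/kg = $5.72.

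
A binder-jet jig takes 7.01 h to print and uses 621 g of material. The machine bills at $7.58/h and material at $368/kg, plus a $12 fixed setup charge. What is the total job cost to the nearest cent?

Time charge: 7.58 × 7.01 → $53.1358.
Feedstock cost: 368 × 621/1000 → $228.528.
Adding setup: 53.1358 + 228.528 + 12 → 293.6638 ≈ $293.66.

$293.66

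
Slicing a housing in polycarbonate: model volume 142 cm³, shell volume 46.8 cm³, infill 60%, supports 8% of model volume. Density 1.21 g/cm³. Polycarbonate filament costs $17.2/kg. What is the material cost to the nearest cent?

$2.40

Infill region = 142 − 46.8, so 95.2 cm³.
Infill volume = 0.60 × 95.2 = 57.12 cm³.
Support = 0.08 × 142, so 11.36 cm³.
Total printed volume = 46.8 + 57.12 + 11.36, so 115.28 cm³.
Mass = 115.28 × 1.21 = 139.4888 g.
At $17.2/kg: 139.4888/1000 × 17.2 = $2.40.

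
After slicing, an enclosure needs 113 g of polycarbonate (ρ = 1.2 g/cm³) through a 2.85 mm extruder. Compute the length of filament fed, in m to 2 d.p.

Volume = 113 g / 1.2 g·cm⁻³ = 94.1667 cm³ = 94166.7 mm³.
Filament cross-section = π × (2.85/2)² = 6.3794 mm².
L = V/A = 94166.7/6.3794 = 14761.06 mm → 14.76 m.

14.76 m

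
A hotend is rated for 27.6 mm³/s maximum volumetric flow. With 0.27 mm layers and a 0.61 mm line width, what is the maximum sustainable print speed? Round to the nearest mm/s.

168 mm/s

Extrusion cross-section = 0.27 × 0.61, so 0.1647 mm².
v_max = Q/A = 27.6/0.1647 = 167.58 mm/s → 168 mm/s.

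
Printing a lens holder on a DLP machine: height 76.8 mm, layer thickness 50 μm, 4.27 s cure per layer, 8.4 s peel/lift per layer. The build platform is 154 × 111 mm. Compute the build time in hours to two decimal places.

Layer count = ceil(76.8 / 0.05) = 1536.
Cycle time = 4.27 + 8.4, so 12.67 s.
Build time: 1536 × 12.67 s = 19461.12 s, i.e. 5.41 hours.

5.41 hours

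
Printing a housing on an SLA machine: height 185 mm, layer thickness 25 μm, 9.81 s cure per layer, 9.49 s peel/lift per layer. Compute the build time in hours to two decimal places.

Layers = ⌈185/0.025⌉ = 7400.
Each layer takes = 9.81 + 9.49, so 19.3 s.
Build time: 7400 × 19.3 s = 142820 s, i.e. 39.67 hours.

39.67 hours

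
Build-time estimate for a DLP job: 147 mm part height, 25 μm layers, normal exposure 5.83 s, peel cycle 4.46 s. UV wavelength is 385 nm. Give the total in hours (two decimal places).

Layers = ⌈147/0.025⌉ = 5880.
Per-layer time: 5.83 + 4.46 → 10.29 s.
Build time: 5880 × 10.29 s = 60505.2 s, i.e. 16.81 hours.

16.81 hours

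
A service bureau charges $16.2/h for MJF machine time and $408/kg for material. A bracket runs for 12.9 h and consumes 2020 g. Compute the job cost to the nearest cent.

$1033.14

Machine cost: 16.2 × 12.9 → $208.98.
Material charge: 408 × 2020/1000 → $824.16.
Job cost: 208.98 + 824.16 = $1033.14.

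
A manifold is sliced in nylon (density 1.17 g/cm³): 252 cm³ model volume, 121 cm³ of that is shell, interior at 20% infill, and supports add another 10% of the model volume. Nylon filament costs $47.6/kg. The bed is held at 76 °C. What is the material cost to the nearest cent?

Interior volume = 252 − 121, so 131 cm³.
Infill volume: 0.20 × 131 → 26.2 cm³.
Support = 0.10 × 252, so 25.2 cm³.
Deposited volume = 121 + 26.2 + 25.2 = 172.4 cm³.
Mass: 172.4 × 1.17 → 201.708 g.
Cost = 201.708 g / 1000 × $47.6/kg = $9.60.

$9.60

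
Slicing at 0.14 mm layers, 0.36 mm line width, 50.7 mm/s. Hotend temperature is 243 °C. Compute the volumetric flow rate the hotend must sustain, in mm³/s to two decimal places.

2.56

Bead cross-section = 0.14 × 0.36 = 0.0504 mm².
Q = v·A = 50.7 × 0.0504 = 2.56 mm³/s.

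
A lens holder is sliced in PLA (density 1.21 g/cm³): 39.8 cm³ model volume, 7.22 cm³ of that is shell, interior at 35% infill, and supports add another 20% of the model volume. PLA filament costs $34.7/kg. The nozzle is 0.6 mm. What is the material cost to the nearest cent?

Infill region = 39.8 − 7.22, so 32.58 cm³.
Infill volume = 0.35 × 32.58 = 11.403 cm³.
Support = 0.20 × 39.8 = 7.96 cm³.
Deposited volume = 7.22 + 11.403 + 7.96, so 26.583 cm³.
Mass: 26.583 × 1.21 → 32.16543 g.
At $34.7/kg: 32.16543/1000 × 34.7 = $1.12.

$1.12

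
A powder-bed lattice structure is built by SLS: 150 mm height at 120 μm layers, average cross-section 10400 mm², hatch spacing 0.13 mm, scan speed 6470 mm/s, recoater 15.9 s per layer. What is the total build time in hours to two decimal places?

Layer count = ceil(150 / 0.12) = 1250.
Hatch length per layer = 10400 / 0.13 = 80000 mm.
Laser time per layer = 80000 / 6470 = 12.3648 s.
Per-layer time: 12.3648 + 15.9 → 28.2648 s.
Total: 1250 × 28.2648 s = 35331 s → 9.81 hours.

9.81 hours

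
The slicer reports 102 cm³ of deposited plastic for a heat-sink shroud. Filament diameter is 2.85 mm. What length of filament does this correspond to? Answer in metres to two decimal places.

Filament cross-section = π × (2.85/2)² = 6.3794 mm².
Length = 102 cm³ / 6.3794 mm² = 102000 / 6.3794 = 15988.96 mm = 15.99 m.

15.99 m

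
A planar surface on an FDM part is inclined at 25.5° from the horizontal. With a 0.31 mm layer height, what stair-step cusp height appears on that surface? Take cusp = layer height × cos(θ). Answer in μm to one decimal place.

h_c = t·cos θ = 0.31 × 0.9026 = 0.279806 mm (279.8 μm).

279.8 μm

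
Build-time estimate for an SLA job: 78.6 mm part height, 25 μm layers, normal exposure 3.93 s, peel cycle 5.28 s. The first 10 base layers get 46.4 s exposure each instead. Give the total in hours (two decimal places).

8.16 hours

Layer count = ceil(78.6 / 0.025) = 3144.
Bottom layers = 10 × (46.4 + 5.28), so 516.8 s.
Remaining layers: 3134 × (3.93 + 5.28) → 28864.14 s.
Sum: 516.8 + 28864.14 = 29380.94 s → 8.16 hours.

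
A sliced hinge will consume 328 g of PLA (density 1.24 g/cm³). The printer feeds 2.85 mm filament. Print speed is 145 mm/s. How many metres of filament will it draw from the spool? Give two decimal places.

Volume = 328 g / 1.24 g·cm⁻³ = 264.5161 cm³ = 264516.1 mm³.
A = π r² = π × 1.425² = 6.3794 mm².
L = V/A = 264516.1/6.3794 = 41464.1 mm → 41.46 m.

41.46 m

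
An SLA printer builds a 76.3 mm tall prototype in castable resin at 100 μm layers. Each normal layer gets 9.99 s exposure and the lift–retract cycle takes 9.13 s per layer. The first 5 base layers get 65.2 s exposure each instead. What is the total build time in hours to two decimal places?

4.13 hours

Number of layers: 76.3 / 0.1 → 763 (rounded up).
Burn-in layers = 5 × (65.2 + 9.13), so 371.65 s.
Normal layers = 758 × (9.99 + 9.13) = 14492.96 s.
Sum: 371.65 + 14492.96 = 14864.61 s → 4.13 hours.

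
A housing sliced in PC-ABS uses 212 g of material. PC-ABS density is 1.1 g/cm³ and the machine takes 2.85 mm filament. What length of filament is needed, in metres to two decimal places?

Extruded volume: 212/1.1 = 192.7273 cm³ (192727.3 mm³).
Filament cross-section = π × (2.85/2)² = 6.3794 mm².
Length = 192727.3 / 6.3794 = 30210.88 mm = 30.21 m.

30.21 m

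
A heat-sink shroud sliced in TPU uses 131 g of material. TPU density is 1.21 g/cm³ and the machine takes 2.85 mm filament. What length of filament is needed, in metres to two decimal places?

Extruded volume: 131/1.21 = 108.2645 cm³ (108264.5 mm³).
A = π r² = π × 1.425² = 6.3794 mm².
Length = 108264.5 / 6.3794 = 16970.95 mm = 16.97 m.

16.97 m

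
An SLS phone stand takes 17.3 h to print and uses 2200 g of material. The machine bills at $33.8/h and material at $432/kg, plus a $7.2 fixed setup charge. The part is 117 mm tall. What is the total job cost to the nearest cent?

$1542.34

Time charge = 33.8 × 17.3 = $584.74.
Material charge: 432 × 2200/1000 → $950.40.
Adding setup: 584.74 + 950.40 + 7.2 → $1542.34.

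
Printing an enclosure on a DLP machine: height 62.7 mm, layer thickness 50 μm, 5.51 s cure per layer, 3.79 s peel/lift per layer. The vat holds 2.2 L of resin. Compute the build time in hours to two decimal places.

3.24 hours

Layer count = ceil(62.7 / 0.05) = 1254.
Per-layer time = 5.51 + 3.79 = 9.3 s.
Total = 1254 × 9.3 = 11662.2 s = 3.24 hours.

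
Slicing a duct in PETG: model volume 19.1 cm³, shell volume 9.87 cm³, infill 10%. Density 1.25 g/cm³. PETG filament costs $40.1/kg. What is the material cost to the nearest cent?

Infill region: 19.1 − 9.87 → 9.23 cm³.
Deposited infill = 0.10 × 9.23, so 0.923 cm³.
Deposited volume = 9.87 + 0.923 = 10.793 cm³.
Mass = 10.793 × 1.25, so 13.49125 g.
Cost = 13.49125 g / 1000 × $40.1/kg = $0.54.

$0.54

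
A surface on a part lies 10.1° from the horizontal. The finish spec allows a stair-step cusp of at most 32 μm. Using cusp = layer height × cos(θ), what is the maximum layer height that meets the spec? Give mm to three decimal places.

0.033 mm

t = h_c / cos θ = 0.032 / 0.9845 = 0.033 mm.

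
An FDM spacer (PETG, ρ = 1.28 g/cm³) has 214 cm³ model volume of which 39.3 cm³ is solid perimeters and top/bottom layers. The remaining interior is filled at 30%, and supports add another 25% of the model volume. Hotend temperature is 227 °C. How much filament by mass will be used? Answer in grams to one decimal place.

185.9 g

Interior volume = 214 − 39.3 = 174.7 cm³.
Deposited infill: 0.30 × 174.7 → 52.41 cm³.
Support = 0.25 × 214 = 53.5 cm³.
Total printed volume = 39.3 + 52.41 + 53.5, so 145.21 cm³.
Mass = 145.21 × 1.28 = 185.8688 g.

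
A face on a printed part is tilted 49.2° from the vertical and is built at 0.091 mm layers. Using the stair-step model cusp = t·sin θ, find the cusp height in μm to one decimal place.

68.9 μm

Cusp = layer height × sin(49.2°) = 0.091 × 0.7570 = 0.068887 mm = 68.9 μm.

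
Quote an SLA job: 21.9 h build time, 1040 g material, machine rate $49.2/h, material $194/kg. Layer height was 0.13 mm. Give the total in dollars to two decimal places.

$1279.24

Time charge = 49.2 × 21.9 = $1077.48.
Material cost = 194 × 1040/1000 = $201.76.
Total = 1077.48 + 201.76 = $1279.24.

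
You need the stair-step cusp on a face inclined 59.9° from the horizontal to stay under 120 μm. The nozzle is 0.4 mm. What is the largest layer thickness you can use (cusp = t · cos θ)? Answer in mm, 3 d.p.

t = h_c / cos θ = 0.12 / 0.5015 = 0.239 mm.

0.239 mm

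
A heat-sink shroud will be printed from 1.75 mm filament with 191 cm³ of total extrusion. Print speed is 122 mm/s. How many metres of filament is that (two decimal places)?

Filament cross-section = π × (1.75/2)² = 2.4053 mm².
L = 191000 mm³ / 2.4053 mm² = 79407.97 mm, i.e. 79.41 m.

79.41 m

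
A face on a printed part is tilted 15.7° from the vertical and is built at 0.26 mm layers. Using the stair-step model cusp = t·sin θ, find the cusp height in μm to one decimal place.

70.4 μm

Cusp = layer height × sin(15.7°) = 0.26 × 0.2706 = 0.070356 mm = 70.4 μm.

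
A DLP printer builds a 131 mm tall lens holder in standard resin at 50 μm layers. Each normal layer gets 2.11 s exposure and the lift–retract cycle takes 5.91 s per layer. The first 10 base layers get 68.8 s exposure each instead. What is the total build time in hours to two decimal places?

Number of layers: 131 / 0.05 → 2620 (rounded up).
Burn-in layers = 10 × (68.8 + 5.91) = 747.1 s.
Normal layers = 2610 × (2.11 + 5.91), so 20932.2 s.
Total = 747.1 + 20932.2 = 21679.3 s = 6.02 hours.

6.02 hours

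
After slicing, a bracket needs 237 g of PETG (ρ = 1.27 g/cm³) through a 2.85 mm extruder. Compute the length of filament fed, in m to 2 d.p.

Extruded volume: 237/1.27 = 186.6142 cm³ (186614.2 mm³).
Cross-section of 2.85 mm filament: π·(2.85/2)² = 6.3794 mm².
Length = 186614.2 / 6.3794 = 29252.63 mm = 29.25 m.

29.25 m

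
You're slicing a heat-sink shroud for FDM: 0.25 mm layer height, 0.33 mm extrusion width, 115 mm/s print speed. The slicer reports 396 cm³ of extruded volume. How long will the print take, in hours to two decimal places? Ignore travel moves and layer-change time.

Extrusion cross-section: 0.25 × 0.33 → 0.0825 mm².
Toolpath length = 396 cm³ / 0.0825 mm² = 396000 / 0.0825 = 4800000 mm.
Print-move time = 4800000 / 115, so 41739.1 s.
In the requested units: 41739.1 s = 11.59 hours.

11.59 hours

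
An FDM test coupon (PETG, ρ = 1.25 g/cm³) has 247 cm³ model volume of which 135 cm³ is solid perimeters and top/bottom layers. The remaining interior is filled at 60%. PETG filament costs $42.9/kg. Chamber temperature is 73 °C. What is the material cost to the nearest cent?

Infill region: 247 − 135 → 112 cm³.
Deposited infill = 0.60 × 112, so 67.2 cm³.
Deposited volume: 135 + 67.2 → 202.2 cm³.
Mass = 202.2 × 1.25, so 252.75 g.
At $42.9/kg: 252.75/1000 × 42.9 = $10.84.

$10.84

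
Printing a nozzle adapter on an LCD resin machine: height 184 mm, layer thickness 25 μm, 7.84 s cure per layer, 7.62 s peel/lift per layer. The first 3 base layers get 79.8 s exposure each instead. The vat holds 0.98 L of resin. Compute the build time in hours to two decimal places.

31.67 hours

Layer count = ceil(184 / 0.025) = 7360.
Bottom layers = 3 × (79.8 + 7.62), so 262.26 s.
Normal layers = 7357 × (7.84 + 7.62) = 113739.22 s.
Sum: 262.26 + 113739.22 = 114001.48 s → 31.67 hours.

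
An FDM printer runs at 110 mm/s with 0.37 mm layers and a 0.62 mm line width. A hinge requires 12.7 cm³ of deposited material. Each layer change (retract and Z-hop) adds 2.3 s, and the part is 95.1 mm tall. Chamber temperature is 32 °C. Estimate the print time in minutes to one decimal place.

18.3 minutes

Extrusion cross-section = 0.37 × 0.62 = 0.2294 mm².
Path length: 12700 mm³ / 0.2294 mm² → 55361.8 mm.
Extrusion time = 55361.8 / 110 = 503.3 s.
Layer count = ceil(95.1 / 0.37) = 258.
Non-print overhead: 258 × 2.3 → 593.4 s.
Altogether 503.3 + 593.4 = 1096.7 s, i.e. 18.3 minutes.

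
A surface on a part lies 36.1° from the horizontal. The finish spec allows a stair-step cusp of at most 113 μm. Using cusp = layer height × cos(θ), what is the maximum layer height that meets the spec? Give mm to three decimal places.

cos(36.1°) = 0.8080; t_max = 0.113/0.8080 = 0.140 mm.

0.140 mm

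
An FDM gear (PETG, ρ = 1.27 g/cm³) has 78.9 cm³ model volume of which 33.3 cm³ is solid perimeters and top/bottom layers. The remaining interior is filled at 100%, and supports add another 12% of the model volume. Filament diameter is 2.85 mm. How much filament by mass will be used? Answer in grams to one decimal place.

Volume inside the shell: 78.9 − 33.3 → 45.6 cm³.
Deposited infill = 1.00 × 45.6, so 45.6 cm³.
Support: 0.12 × 78.9 → 9.468 cm³.
Total printed volume = 33.3 + 45.6 + 9.468 = 88.368 cm³.
Mass = 88.368 × 1.27 = 112.22736 g.

112.2 g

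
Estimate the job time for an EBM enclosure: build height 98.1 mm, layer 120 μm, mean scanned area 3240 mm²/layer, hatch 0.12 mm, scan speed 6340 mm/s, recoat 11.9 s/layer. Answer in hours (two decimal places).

3.67 hours

Number of layers: 98.1 / 0.12 → 818 (rounded up).
Scan path per layer: 3240 / 0.12 → 27000 mm.
Beam time per layer = 27000 / 6340, so 4.2587 s.
Layer cycle = 4.2587 + 11.9, so 16.1587 s.
Build time = 818 × 16.1587 = 13217.8166 s = 3.67 hours.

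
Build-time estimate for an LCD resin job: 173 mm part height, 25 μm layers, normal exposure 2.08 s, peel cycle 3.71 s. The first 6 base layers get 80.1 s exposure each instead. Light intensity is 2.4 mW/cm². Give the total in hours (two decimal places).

11.26 hours

Number of layers: 173 / 0.025 → 6920 (rounded up).
Base layers: 6 × (80.1 + 3.71) → 502.86 s.
Remaining layers = 6914 × (2.08 + 3.71), so 40032.06 s.
Sum: 502.86 + 40032.06 = 40534.92 s → 11.26 hours.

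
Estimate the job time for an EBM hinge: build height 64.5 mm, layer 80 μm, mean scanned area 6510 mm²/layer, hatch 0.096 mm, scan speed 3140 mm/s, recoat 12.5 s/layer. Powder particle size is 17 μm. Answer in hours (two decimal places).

Number of layers: 64.5 / 0.08 → 807 (rounded up).
Scan path per layer = 6510 / 0.096, so 67812.5 mm.
Per-layer scan time = 67812.5 / 3140 = 21.5963 s.
Per-layer time = 21.5963 + 12.5 = 34.0963 s.
Total: 807 × 34.0963 s = 27515.7141 s → 7.64 hours.

7.64 hours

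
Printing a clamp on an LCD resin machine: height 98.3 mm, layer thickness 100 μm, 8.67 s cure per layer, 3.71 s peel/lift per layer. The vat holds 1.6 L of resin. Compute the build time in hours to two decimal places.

Layer count = ceil(98.3 / 0.1) = 983.
Each layer takes: 8.67 + 3.71 → 12.38 s.
Build time: 983 × 12.38 s = 12169.54 s, i.e. 3.38 hours.

3.38 hours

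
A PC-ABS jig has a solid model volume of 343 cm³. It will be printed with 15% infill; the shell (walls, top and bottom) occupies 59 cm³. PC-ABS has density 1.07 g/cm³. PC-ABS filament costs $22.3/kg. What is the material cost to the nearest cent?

Interior volume: 343 − 59 → 284 cm³.
Deposited infill = 0.15 × 284 = 42.6 cm³.
Total printed volume = 59 + 42.6, so 101.6 cm³.
Mass: 101.6 × 1.07 → 108.712 g.
At $22.3/kg: 108.712/1000 × 22.3 = $2.42.

$2.42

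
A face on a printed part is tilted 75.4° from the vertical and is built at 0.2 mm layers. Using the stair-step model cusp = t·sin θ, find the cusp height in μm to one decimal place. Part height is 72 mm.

Cusp = layer height × sin(75.4°) = 0.2 × 0.9677 = 0.19354 mm = 193.5 μm.

193.5 μm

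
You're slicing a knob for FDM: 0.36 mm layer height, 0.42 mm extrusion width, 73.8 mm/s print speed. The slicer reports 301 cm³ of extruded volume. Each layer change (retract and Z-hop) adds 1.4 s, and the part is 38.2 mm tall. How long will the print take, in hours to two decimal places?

7.53 hours

Extrusion cross-section = 0.36 × 0.42 = 0.1512 mm².
Toolpath length = 301 cm³ / 0.1512 mm² = 301000 / 0.1512 = 1990740.7 mm.
Time extruding = 1990740.7 / 73.8, so 26974.8 s.
Layer count = ceil(38.2 / 0.36) = 107.
Z-hop total: 107 × 1.4 → 149.8 s.
Total = 26974.8 + 149.8 = 27124.6 s = 7.53 hours.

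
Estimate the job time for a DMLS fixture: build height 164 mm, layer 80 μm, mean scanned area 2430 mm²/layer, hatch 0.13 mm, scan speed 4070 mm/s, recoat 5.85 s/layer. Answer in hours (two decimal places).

5.95 hours

Number of layers: 164 / 0.08 → 2050 (rounded up).
Scan path per layer = 2430 / 0.13 = 18692.3 mm.
Laser time per layer: 18692.3 / 4070 → 4.5927 s.
Per-layer time = 4.5927 + 5.85, so 10.4427 s.
Total: 2050 × 10.4427 s = 21407.535 s → 5.95 hours.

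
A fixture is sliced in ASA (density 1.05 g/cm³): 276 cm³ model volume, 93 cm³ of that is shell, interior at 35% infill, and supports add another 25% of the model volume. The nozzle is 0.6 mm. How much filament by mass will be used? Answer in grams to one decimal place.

Volume inside the shell = 276 − 93 = 183 cm³.
Deposited infill = 0.35 × 183, so 64.05 cm³.
Support = 0.25 × 276, so 69 cm³.
Total printed volume = 93 + 64.05 + 69 = 226.05 cm³.
Mass = 226.05 × 1.05 = 237.3525 g.

237.4 g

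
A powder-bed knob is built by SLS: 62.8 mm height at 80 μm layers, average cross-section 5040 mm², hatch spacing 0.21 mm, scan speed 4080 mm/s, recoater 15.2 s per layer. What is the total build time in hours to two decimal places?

4.60 hours

Number of layers: 62.8 / 0.08 → 785 (rounded up).
Per-layer scan distance = 5040 / 0.21 = 24000 mm.
Per-layer scan time: 24000 / 4080 → 5.8824 s.
Time per layer = 5.8824 + 15.2, so 21.0824 s.
Build time = 785 × 21.0824 = 16549.684 s = 4.60 hours.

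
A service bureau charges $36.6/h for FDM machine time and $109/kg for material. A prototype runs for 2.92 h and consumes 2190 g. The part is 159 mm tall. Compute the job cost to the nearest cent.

$345.58

Machine cost = 36.6 × 2.92 = $106.872.
Material cost = 109 × 2190/1000 = $238.71.
Total = 106.872 + 238.71 = 345.582 ≈ $345.58.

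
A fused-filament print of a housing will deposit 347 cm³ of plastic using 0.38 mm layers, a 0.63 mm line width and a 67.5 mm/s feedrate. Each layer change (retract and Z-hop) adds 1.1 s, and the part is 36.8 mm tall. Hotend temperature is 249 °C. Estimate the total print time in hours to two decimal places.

Bead cross-section = 0.38 × 0.63 = 0.2394 mm².
Total extruded path = 347000/0.2394 = 1449457 mm.
Print-move time: 1449457 / 67.5 → 21473.4 s.
Layer count = ceil(36.8 / 0.38) = 97.
Z-hop total = 97 × 1.1, so 106.7 s.
Altogether 21473.4 + 106.7 = 21580.1 s, i.e. 5.99 hours.

5.99 hours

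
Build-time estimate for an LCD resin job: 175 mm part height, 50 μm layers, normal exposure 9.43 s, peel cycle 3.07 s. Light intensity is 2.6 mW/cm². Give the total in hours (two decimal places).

12.15 hours

Layers = ⌈175/0.05⌉ = 3500.
Each layer takes: 9.43 + 3.07 → 12.5 s.
Build time: 3500 × 12.5 s = 43750 s, i.e. 12.15 hours.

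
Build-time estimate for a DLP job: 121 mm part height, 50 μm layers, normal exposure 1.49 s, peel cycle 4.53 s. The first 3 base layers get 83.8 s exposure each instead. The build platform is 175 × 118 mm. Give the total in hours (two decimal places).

Layer count = ceil(121 / 0.05) = 2420.
Bottom layers = 3 × (83.8 + 4.53), so 264.99 s.
Normal layers: 2417 × (1.49 + 4.53) → 14550.34 s.
Sum: 264.99 + 14550.34 = 14815.33 s → 4.12 hours.

4.12 hours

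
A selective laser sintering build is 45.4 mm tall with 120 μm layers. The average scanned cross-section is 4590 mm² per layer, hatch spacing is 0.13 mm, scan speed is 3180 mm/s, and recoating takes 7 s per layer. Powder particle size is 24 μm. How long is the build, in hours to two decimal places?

Number of layers: 45.4 / 0.12 → 379 (rounded up).
Per-layer scan distance = 4590 / 0.13 = 35307.7 mm.
Scan time per layer = 35307.7 / 3180 = 11.1031 s.
Time per layer = 11.1031 + 7 = 18.1031 s.
Total: 379 × 18.1031 s = 6861.0749 s → 1.91 hours.

1.91 hours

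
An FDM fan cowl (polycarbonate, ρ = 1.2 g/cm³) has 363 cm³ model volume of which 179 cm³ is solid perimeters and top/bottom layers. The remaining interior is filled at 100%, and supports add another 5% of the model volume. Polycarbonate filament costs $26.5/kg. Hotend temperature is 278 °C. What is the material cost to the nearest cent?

$12.12

Interior volume: 363 − 179 → 184 cm³.
Infill volume = 1.00 × 184 = 184 cm³.
Support = 0.05 × 363, so 18.15 cm³.
Total printed volume = 179 + 184 + 18.15, so 381.15 cm³.
Mass: 381.15 × 1.2 → 457.38 g.
Cost = 457.38 g / 1000 × $26.5/kg = $12.12.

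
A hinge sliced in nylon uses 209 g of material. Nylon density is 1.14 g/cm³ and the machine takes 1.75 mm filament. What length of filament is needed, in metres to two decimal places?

Volume = 209 g / 1.14 g·cm⁻³ = 183.3333 cm³ = 183333.3 mm³.
Cross-section of 1.75 mm filament: π·(1.75/2)² = 2.4053 mm².
L = V/A = 183333.3/2.4053 = 76220.55 mm → 76.22 m.

76.22 m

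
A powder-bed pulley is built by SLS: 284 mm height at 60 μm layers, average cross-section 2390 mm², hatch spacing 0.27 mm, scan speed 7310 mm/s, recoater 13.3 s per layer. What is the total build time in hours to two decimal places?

Layers = ⌈284/0.06⌉ = 4734.
Scan path per layer = 2390 / 0.27, so 8851.9 mm.
Laser time per layer: 8851.9 / 7310 → 1.2109 s.
Layer cycle = 1.2109 + 13.3 = 14.5109 s.
4734 layers × 14.5109 s/layer = 68694.6006 s, i.e. 19.08 hours.

19.08 hours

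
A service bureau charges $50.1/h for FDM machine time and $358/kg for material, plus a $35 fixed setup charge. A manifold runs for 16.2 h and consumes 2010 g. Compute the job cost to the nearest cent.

Time charge: 50.1 × 16.2 → $811.62.
Material charge: 358 × 2010/1000 → $719.58.
Total = 811.62 + 719.58 + 35 = $1566.20.

$1566.20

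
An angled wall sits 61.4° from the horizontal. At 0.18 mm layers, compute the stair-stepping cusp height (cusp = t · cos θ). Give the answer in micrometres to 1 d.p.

cos(61.4°) = 0.4787, so cusp = 0.18 × 0.4787 = 0.086166 mm → 86.2 μm.

86.2 μm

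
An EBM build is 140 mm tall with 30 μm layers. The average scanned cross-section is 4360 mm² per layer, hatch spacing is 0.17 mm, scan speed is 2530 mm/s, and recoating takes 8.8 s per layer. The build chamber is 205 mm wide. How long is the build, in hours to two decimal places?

24.55 hours

Layers = ⌈140/0.03⌉ = 4667.
Per-layer scan distance = 4360 / 0.17, so 25647.1 mm.
Scan time per layer: 25647.1 / 2530 → 10.1372 s.
Per-layer time: 10.1372 + 8.8 → 18.9372 s.
Total: 4667 × 18.9372 s = 88379.9124 s → 24.55 hours.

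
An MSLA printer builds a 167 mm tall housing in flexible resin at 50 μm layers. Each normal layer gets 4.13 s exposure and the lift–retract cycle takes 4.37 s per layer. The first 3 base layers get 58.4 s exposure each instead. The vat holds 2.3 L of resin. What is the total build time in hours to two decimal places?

Layers = ⌈167/0.05⌉ = 3340.
Burn-in layers: 3 × (58.4 + 4.37) → 188.31 s.
Remaining layers = 3337 × (4.13 + 4.37) = 28364.5 s.
Total = 188.31 + 28364.5 = 28552.81 s = 7.93 hours.

7.93 hours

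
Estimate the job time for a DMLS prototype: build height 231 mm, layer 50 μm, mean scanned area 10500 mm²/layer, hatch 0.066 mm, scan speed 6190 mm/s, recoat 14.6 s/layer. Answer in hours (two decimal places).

51.72 hours

Layers = ⌈231/0.05⌉ = 4620.
Scan path per layer = 10500 / 0.066 = 159090.9 mm.
Scan time per layer = 159090.9 / 6190 = 25.7013 s.
Layer cycle = 25.7013 + 14.6, so 40.3013 s.
Total: 4620 × 40.3013 s = 186192.006 s → 51.72 hours.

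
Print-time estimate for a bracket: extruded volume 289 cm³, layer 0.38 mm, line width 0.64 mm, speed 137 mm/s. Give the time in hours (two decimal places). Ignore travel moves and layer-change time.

2.41 hours

Line area: 0.38 × 0.64 → 0.2432 mm².
Total extruded path = 289000/0.2432 = 1188322.4 mm.
Time extruding: 1188322.4 / 137 → 8673.9 s.
That's 8673.9 s → 2.41 hours.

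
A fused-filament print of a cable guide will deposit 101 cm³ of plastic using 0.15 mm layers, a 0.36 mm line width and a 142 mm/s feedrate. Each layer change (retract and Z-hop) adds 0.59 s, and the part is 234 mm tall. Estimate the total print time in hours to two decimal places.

Extrusion cross-section = 0.15 × 0.36, so 0.054 mm².
Toolpath length = 101 cm³ / 0.054 mm² = 101000 / 0.054 = 1870370.4 mm.
Time extruding = 1870370.4 / 142 = 13171.6 s.
Layers = ⌈234/0.15⌉ = 1560.
Layer-change overhead: 1560 × 0.59 → 920.4 s.
Total = 13171.6 + 920.4 = 14092 s = 3.91 hours.

3.91 hours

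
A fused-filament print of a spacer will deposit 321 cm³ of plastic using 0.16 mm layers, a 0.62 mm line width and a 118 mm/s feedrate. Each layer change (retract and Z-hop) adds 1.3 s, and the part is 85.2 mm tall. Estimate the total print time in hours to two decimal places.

Line area = 0.16 × 0.62, so 0.0992 mm².
Total extruded path = 321000/0.0992 = 3235887.1 mm.
Time extruding: 3235887.1 / 118 → 27422.8 s.
Number of layers: 85.2 / 0.16 → 533 (rounded up).
Non-print overhead = 533 × 1.3 = 692.9 s.
Total = 27422.8 + 692.9 = 28115.7 s = 7.81 hours.

7.81 hours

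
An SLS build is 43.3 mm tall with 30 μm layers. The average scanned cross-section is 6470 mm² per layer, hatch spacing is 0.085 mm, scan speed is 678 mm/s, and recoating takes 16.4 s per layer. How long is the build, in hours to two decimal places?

Layer count = ceil(43.3 / 0.03) = 1444.
Scan path per layer = 6470 / 0.085 = 76117.6 mm.
Laser time per layer: 76117.6 / 678 → 112.2678 s.
Time per layer = 112.2678 + 16.4 = 128.6678 s.
Total: 1444 × 128.6678 s = 185796.3032 s → 51.61 hours.

51.61 hours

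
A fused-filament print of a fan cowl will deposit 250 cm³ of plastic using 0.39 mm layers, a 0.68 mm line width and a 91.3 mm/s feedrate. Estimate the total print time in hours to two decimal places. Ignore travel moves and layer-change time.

2.87 hours

Bead cross-section = 0.39 × 0.68 = 0.2652 mm².
Path length: 250000 mm³ / 0.2652 mm² → 942684.8 mm.
Print-move time = 942684.8 / 91.3 = 10325.1 s.
In the requested units: 10325.1 s = 2.87 hours.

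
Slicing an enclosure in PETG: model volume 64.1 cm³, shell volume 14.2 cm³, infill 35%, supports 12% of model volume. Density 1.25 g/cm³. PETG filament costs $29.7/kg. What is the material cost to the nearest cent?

$1.46

Volume inside the shell = 64.1 − 14.2, so 49.9 cm³.
Deposited infill: 0.35 × 49.9 → 17.465 cm³.
Support = 0.12 × 64.1 = 7.692 cm³.
Deposited volume = 14.2 + 17.465 + 7.692, so 39.357 cm³.
Mass: 39.357 × 1.25 → 49.19625 g.
Cost = 49.19625 g / 1000 × $29.7/kg = $1.46.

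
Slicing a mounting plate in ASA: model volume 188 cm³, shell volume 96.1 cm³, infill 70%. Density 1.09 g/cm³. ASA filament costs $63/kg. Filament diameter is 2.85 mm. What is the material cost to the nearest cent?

Volume inside the shell = 188 − 96.1 = 91.9 cm³.
Infill volume = 0.70 × 91.9, so 64.33 cm³.
Total printed volume: 96.1 + 64.33 → 160.43 cm³.
Mass = 160.43 × 1.09, so 174.8687 g.
At $63/kg: 174.8687/1000 × 63 = $11.02.

$11.02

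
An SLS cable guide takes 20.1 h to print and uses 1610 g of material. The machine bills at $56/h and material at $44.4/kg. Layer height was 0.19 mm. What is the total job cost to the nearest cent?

Machine cost: 56 × 20.1 → $1125.60.
Material cost = 44.4 × 1610/1000, so $71.484.
Total = 1125.60 + 71.484 = 1197.084 ≈ $1197.08.

$1197.08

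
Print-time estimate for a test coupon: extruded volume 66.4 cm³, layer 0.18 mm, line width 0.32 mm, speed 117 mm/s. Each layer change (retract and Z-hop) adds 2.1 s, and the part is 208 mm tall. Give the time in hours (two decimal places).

3.41 hours

Extrusion cross-section: 0.18 × 0.32 → 0.0576 mm².
Toolpath length = 66.4 cm³ / 0.0576 mm² = 66400 / 0.0576 = 1152777.8 mm.
Extrusion time = 1152777.8 / 117, so 9852.8 s.
Number of layers: 208 / 0.18 → 1156 (rounded up).
Layer-change overhead = 1156 × 2.1, so 2427.6 s.
Total = 9852.8 + 2427.6 = 12280.4 s = 3.41 hours.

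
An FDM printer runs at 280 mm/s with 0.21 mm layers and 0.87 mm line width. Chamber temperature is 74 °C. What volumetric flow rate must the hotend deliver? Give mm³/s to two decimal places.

Extrusion cross-section = 0.21 × 0.87, so 0.1827 mm².
Q = v·A = 280 × 0.1827 = 51.16 mm³/s.

51.16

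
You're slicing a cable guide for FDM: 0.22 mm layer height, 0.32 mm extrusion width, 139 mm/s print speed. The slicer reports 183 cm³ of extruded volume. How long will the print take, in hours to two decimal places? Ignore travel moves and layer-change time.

Extrusion cross-section: 0.22 × 0.32 → 0.0704 mm².
Total extruded path = 183000/0.0704 = 2599431.8 mm.
Print-move time: 2599431.8 / 139 → 18700.9 s.
18700.9 s = 5.19 hours.

5.19 hours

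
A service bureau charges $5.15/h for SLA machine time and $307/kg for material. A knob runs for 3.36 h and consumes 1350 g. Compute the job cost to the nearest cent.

$431.75

Machine cost: 5.15 × 3.36 → $17.304.
Feedstock cost: 307 × 1350/1000 → $414.45.
Job cost: 17.304 + 414.45 = 431.754 ≈ $431.75.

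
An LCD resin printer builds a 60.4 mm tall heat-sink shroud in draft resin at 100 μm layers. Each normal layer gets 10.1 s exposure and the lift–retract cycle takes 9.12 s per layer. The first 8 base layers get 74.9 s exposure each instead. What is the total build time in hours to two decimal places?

Number of layers: 60.4 / 0.1 → 604 (rounded up).
Burn-in layers = 8 × (74.9 + 9.12), so 672.16 s.
Remaining layers = 596 × (10.1 + 9.12) = 11455.12 s.
Total = 672.16 + 11455.12 = 12127.28 s = 3.37 hours.

3.37 hours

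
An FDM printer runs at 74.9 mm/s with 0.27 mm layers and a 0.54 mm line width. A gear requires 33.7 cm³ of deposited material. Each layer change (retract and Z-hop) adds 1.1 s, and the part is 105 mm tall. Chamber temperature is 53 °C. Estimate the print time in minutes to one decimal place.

Bead cross-section = 0.27 × 0.54, so 0.1458 mm².
Path length: 33700 mm³ / 0.1458 mm² → 231138.5 mm.
Time extruding = 231138.5 / 74.9, so 3086 s.
Number of layers: 105 / 0.27 → 389 (rounded up).
Z-hop total = 389 × 1.1, so 427.9 s.
Altogether 3086 + 427.9 = 3513.9 s, i.e. 58.6 minutes.

58.6 minutes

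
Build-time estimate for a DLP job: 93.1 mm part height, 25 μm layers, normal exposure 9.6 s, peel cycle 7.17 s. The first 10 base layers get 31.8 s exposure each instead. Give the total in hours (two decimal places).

17.41 hours

Layer count = ceil(93.1 / 0.025) = 3724.
Burn-in layers: 10 × (31.8 + 7.17) → 389.7 s.
Normal layers = 3714 × (9.6 + 7.17), so 62283.78 s.
Total = 389.7 + 62283.78 = 62673.48 s = 17.41 hours.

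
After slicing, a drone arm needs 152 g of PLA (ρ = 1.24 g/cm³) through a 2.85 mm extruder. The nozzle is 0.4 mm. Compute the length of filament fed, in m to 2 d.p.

19.22 m

Volume = 152 g / 1.24 g·cm⁻³ = 122.5806 cm³ = 122580.6 mm³.
A = π r² = π × 1.425² = 6.3794 mm².
L = V/A = 122580.6/6.3794 = 19215.07 mm → 19.22 m.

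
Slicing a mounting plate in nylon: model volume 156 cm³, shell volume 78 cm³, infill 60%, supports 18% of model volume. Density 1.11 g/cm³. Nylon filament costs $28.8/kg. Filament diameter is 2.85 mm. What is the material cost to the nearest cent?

$4.89

Infill region: 156 − 78 → 78 cm³.
Infill deposited: 0.60 × 78 → 46.8 cm³.
Support: 0.18 × 156 → 28.08 cm³.
Deposited volume: 78 + 46.8 + 28.08 → 152.88 cm³.
Mass = 152.88 × 1.11, so 169.6968 g.
At $28.8/kg: 169.6968/1000 × 28.8 = $4.89.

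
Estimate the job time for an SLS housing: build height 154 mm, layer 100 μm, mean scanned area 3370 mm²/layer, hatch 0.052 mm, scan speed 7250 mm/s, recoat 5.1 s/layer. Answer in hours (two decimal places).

6.01 hours

Layer count = ceil(154 / 0.1) = 1540.
Scan path per layer: 3370 / 0.052 → 64807.7 mm.
Laser time per layer = 64807.7 / 7250, so 8.939 s.
Time per layer = 8.939 + 5.1, so 14.039 s.
Total: 1540 × 14.039 s = 21620.06 s → 6.01 hours.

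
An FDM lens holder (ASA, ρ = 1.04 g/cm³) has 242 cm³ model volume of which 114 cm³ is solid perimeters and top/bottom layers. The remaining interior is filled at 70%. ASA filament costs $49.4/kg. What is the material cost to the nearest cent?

Infill region: 242 − 114 → 128 cm³.
Deposited infill: 0.70 × 128 → 89.6 cm³.
Deposited volume: 114 + 89.6 → 203.6 cm³.
Mass = 203.6 × 1.04, so 211.744 g.
Cost = 211.744 g / 1000 × $49.4/kg = $10.46.

$10.46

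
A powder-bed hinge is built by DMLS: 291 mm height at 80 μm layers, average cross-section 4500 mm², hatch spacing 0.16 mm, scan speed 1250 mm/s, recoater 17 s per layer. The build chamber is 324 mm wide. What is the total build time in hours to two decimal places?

39.92 hours

Number of layers: 291 / 0.08 → 3638 (rounded up).
Scan path per layer = 4500 / 0.16, so 28125 mm.
Laser time per layer = 28125 / 1250, so 22.5 s.
Layer cycle: 22.5 + 17 → 39.5 s.
Total: 3638 × 39.5 s = 143701 s → 39.92 hours.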